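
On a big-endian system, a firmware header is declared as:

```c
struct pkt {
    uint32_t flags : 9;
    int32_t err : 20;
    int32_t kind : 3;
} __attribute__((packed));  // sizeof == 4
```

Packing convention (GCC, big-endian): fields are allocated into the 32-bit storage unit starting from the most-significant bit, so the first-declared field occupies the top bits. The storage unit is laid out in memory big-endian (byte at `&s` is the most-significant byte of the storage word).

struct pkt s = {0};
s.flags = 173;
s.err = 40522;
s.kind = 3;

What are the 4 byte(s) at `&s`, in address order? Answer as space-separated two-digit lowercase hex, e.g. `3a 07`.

flags:9 = 173 → 0xad << 23 → word 0x56800000
err:20 = 40522 → 0x9e4a << 3 → word 0x5684f250
kind:3 = 3 → 0x3 << 0 → word 0x5684f253
word = 0x5684f253 → big-endian bytes:
  [0]=0x56  [1]=0x84  [2]=0xf2  [3]=0x53

56 84 f2 53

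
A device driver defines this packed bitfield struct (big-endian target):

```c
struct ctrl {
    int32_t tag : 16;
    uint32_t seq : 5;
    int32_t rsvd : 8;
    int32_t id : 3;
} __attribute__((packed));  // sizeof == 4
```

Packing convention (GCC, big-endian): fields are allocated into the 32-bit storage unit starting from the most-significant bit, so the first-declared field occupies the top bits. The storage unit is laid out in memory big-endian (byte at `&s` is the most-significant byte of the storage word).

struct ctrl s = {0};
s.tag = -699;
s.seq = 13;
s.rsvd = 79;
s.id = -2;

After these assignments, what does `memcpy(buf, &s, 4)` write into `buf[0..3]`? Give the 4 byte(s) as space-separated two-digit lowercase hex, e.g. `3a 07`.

fd 45 6a 7e

tag (16b) val=-699 bits=0xfd45 at bit 16: 0xfd450000
seq (5b) val=13 bits=0xd at bit 11: 0xfd456800
rsvd (8b) val=79 bits=0x4f at bit 3: 0xfd456a78
id (3b) val=-2 bits=0x6 at bit 0: 0xfd456a7e
word = 0xfd456a7e → big-endian bytes:
  [0]=0xfd  [1]=0x45  [2]=0x6a  [3]=0x7e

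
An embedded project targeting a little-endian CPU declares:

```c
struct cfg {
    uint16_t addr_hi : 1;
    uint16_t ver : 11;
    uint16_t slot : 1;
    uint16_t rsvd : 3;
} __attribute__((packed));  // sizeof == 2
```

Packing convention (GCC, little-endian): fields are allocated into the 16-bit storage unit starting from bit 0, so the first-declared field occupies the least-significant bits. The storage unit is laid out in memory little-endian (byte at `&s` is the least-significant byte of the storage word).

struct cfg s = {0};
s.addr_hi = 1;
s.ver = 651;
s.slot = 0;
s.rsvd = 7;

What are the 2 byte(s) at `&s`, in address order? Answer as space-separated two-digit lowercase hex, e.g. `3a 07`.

17 e5

addr_hi:1 = 1 → 0x1 << 0 → word 0x0001
ver:11 = 651 → 0x28b << 1 → word 0x0517
slot:1 = 0 → 0x0 << 12 → word 0x0517
rsvd:3 = 7 → 0x7 << 13 → word 0xe517
word = 0xe517 → little-endian bytes:
  [0]=0x17  [1]=0xe5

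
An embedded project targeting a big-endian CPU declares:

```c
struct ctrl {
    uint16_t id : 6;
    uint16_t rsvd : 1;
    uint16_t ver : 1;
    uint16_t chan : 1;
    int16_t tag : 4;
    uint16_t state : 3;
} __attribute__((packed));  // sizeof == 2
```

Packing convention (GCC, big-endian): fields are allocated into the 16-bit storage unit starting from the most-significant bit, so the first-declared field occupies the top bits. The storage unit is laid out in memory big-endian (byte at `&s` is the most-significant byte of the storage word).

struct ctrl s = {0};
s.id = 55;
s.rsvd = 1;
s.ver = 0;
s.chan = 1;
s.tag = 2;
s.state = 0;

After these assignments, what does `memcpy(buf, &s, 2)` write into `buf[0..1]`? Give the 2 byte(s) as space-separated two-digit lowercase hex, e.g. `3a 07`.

id (6b) val=55 bits=0x37 at bit 10: 0xdc00
rsvd (1b) val=1 bits=0x1 at bit 9: 0xde00
ver (1b) val=0 bits=0x0 at bit 8: 0xde00
chan (1b) val=1 bits=0x1 at bit 7: 0xde80
tag (4b) val=2 bits=0x2 at bit 3: 0xde90
state (3b) val=0 bits=0x0 at bit 0: 0xde90
word = 0xde90 → big-endian bytes:
  [0]=0xde  [1]=0x90

de 90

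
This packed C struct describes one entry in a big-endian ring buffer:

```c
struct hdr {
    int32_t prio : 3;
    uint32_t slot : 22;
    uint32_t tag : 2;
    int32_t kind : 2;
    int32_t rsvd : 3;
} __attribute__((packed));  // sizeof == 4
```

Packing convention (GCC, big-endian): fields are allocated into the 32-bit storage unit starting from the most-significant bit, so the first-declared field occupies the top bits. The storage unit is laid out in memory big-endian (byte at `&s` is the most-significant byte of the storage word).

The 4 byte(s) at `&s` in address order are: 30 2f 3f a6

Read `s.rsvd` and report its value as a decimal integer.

[0]=0x30 [1]=0x2f [2]=0x3f [3]=0xa6 (big-endian) → word 0x302f3fa6
prio:3 @ bit 29 → (0x302f3fa6>>29)&0x7 = 0x1
slot:22 @ bit 7 → (0x302f3fa6>>7)&0x3fffff = 0x205e7f
tag:2 @ bit 5 → (0x302f3fa6>>5)&0x3 = 0x1
kind:2 @ bit 3 → (0x302f3fa6>>3)&0x3 = 0x0
rsvd:3 @ bit 0 → (0x302f3fa6>>0)&0x7 = 0x6  ←
rsvd signed 3b, MSB=1: 6 - 8 = -2

-2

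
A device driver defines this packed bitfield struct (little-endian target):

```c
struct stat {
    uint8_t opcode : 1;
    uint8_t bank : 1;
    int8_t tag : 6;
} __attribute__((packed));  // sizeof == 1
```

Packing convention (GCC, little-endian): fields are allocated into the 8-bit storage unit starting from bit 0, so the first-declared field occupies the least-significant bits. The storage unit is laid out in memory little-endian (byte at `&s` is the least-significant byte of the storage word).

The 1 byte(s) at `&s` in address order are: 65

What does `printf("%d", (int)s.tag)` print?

25

[0]=0x65 (little-endian) → word 0x65
opcode:1 @ bit 0 → (0x65>>0)&0x1 = 0x1
bank:1 @ bit 1 → (0x65>>1)&0x1 = 0x0
tag:6 @ bit 2 → (0x65>>2)&0x3f = 0x19  ←
tag signed 6b, MSB=0: value = 25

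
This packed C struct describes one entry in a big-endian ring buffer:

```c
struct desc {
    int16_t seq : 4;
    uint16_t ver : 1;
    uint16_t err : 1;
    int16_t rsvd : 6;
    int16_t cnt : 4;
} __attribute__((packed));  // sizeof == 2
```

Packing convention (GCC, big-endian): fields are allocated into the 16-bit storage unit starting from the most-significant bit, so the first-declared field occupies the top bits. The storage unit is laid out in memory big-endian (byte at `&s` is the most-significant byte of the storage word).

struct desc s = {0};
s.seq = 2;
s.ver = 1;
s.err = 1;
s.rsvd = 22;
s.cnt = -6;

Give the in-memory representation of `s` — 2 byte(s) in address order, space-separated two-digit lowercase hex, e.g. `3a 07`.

2d 6a

seq:4 = 2 → 0x2 << 12 → word 0x2000
ver:1 = 1 → 0x1 << 11 → word 0x2800
err:1 = 1 → 0x1 << 10 → word 0x2c00
rsvd:6 = 22 → 0x16 << 4 → word 0x2d60
cnt:4 = -6 → 0xa << 0 → word 0x2d6a
word = 0x2d6a → big-endian bytes:
  [0]=0x2d  [1]=0x6a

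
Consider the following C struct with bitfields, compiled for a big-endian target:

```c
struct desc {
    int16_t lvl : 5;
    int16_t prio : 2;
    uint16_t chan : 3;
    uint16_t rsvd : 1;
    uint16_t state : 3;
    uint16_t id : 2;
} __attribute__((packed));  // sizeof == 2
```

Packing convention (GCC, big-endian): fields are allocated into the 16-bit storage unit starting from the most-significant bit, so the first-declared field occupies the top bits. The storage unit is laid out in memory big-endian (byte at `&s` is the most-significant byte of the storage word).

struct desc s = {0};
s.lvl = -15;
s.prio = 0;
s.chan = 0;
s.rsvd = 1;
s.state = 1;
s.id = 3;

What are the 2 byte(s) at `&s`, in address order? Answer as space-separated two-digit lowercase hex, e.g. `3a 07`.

lvl:5 = -15 → 0x11 << 11 → word 0x8800
prio:2 = 0 → 0x0 << 9 → word 0x8800
chan:3 = 0 → 0x0 << 6 → word 0x8800
rsvd:1 = 1 → 0x1 << 5 → word 0x8820
state:3 = 1 → 0x1 << 2 → word 0x8824
id:2 = 3 → 0x3 << 0 → word 0x8827
word = 0x8827 → big-endian bytes:
  [0]=0x88  [1]=0x27

88 27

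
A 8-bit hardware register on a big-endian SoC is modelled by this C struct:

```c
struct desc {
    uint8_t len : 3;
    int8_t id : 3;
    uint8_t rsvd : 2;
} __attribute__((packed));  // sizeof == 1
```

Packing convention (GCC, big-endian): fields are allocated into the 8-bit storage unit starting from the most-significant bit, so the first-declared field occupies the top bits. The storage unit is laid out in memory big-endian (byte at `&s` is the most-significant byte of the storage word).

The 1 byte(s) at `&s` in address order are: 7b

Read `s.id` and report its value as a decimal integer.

-2

[0]=0x7b (big-endian) → word 0x7b
len:3 @ bit 5 → (0x7b>>5)&0x7 = 0x3
id:3 @ bit 2 → (0x7b>>2)&0x7 = 0x6  ←
rsvd:2 @ bit 0 → (0x7b>>0)&0x3 = 0x3
id signed 3b, MSB=1: 6 - 8 = -2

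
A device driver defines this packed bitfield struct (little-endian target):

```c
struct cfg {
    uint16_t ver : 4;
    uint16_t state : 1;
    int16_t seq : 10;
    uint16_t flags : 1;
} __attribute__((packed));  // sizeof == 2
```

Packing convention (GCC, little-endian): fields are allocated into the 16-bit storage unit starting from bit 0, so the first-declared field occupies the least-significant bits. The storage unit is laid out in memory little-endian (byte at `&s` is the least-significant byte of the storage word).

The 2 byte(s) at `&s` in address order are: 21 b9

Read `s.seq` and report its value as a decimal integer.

457

[0]=0x21 [1]=0xb9 (little-endian) → word 0xb921
ver:4 @ bit 0 → (0xb921>>0)&0xf = 0x1
state:1 @ bit 4 → (0xb921>>4)&0x1 = 0x0
seq:10 @ bit 5 → (0xb921>>5)&0x3ff = 0x1c9  ←
flags:1 @ bit 15 → (0xb921>>15)&0x1 = 0x1
seq signed 10b, MSB=0: value = 457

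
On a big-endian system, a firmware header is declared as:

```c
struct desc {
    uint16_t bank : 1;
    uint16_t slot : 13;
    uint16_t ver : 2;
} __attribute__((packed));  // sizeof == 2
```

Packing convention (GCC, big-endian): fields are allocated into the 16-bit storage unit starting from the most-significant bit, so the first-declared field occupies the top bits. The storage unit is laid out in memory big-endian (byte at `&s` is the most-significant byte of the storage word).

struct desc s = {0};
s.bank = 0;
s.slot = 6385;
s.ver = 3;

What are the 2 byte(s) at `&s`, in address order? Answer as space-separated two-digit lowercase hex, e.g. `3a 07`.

[15+:1] bank=0 & 0x1 = 0x0; word=0x0000
[2+:13] slot=6385 & 0x1fff = 0x18f1; word=0x63c4
[0+:2] ver=3 & 0x3 = 0x3; word=0x63c7
word = 0x63c7 → big-endian bytes:
  [0]=0x63  [1]=0xc7

63 c7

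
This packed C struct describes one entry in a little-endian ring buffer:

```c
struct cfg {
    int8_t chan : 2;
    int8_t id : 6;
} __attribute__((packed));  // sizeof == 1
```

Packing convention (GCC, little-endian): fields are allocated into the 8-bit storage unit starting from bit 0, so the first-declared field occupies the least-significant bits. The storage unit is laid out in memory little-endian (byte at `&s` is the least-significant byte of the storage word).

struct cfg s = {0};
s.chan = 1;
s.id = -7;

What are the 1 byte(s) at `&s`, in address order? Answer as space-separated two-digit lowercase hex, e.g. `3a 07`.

chan:2 = 1 → 0x1 << 0 → word 0x01
id:6 = -7 → 0x39 << 2 → word 0xe5
word = 0xe5 → little-endian bytes:
  [0]=0xe5

e5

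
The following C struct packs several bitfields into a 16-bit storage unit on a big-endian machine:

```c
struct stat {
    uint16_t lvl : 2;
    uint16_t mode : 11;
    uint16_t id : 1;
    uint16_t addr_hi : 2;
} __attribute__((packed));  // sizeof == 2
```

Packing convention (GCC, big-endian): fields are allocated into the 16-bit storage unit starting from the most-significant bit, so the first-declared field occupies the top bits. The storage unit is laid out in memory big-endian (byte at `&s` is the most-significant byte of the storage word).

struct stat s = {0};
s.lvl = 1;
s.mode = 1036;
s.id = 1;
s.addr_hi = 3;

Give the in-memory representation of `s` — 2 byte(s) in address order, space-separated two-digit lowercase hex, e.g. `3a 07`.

lvl:2 = 1 → 0x1 << 14 → word 0x4000
mode:11 = 1036 → 0x40c << 3 → word 0x6060
id:1 = 1 → 0x1 << 2 → word 0x6064
addr_hi:2 = 3 → 0x3 << 0 → word 0x6067
word = 0x6067 → big-endian bytes:
  [0]=0x60  [1]=0x67

60 67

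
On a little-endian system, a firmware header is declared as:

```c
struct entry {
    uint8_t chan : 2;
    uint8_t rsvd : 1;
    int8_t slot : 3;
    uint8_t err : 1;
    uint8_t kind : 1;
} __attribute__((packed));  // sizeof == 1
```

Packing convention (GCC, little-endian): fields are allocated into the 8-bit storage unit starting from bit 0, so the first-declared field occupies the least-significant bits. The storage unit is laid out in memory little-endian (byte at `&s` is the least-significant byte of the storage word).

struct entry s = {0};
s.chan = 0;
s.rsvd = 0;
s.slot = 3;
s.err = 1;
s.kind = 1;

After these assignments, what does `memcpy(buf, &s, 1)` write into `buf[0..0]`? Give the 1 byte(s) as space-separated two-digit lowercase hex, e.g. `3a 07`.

chan:2 = 0 → 0x0 << 0 → word 0x00
rsvd:1 = 0 → 0x0 << 2 → word 0x00
slot:3 = 3 → 0x3 << 3 → word 0x18
err:1 = 1 → 0x1 << 6 → word 0x58
kind:1 = 1 → 0x1 << 7 → word 0xd8
word = 0xd8 → little-endian bytes:
  [0]=0xd8

d8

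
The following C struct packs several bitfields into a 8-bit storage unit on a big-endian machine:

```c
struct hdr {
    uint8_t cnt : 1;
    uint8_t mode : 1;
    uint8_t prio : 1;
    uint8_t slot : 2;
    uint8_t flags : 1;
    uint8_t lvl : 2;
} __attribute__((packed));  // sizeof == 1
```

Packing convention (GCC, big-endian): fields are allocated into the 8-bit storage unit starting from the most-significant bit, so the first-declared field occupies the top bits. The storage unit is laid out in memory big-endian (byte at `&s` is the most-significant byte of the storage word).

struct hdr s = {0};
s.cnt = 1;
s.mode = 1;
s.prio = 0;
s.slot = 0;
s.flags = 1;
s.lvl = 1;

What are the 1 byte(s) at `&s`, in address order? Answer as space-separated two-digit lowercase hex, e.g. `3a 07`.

cnt:1 = 1 → 0x1 << 7 → word 0x80
mode:1 = 1 → 0x1 << 6 → word 0xc0
prio:1 = 0 → 0x0 << 5 → word 0xc0
slot:2 = 0 → 0x0 << 3 → word 0xc0
flags:1 = 1 → 0x1 << 2 → word 0xc4
lvl:2 = 1 → 0x1 << 0 → word 0xc5
word = 0xc5 → big-endian bytes:
  [0]=0xc5

c5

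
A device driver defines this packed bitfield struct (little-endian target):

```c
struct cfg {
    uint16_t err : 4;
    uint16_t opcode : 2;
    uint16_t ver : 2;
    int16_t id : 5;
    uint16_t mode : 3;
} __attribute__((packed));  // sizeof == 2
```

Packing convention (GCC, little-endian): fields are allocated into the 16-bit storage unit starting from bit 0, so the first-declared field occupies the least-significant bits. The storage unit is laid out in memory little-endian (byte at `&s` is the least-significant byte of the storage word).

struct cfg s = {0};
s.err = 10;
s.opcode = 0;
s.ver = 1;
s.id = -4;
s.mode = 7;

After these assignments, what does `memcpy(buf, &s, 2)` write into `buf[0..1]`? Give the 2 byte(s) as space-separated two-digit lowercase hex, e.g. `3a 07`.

err:4 = 10 → 0xa << 0 → word 0x000a
opcode:2 = 0 → 0x0 << 4 → word 0x000a
ver:2 = 1 → 0x1 << 6 → word 0x004a
id:5 = -4 → 0x1c << 8 → word 0x1c4a
mode:3 = 7 → 0x7 << 13 → word 0xfc4a
word = 0xfc4a → little-endian bytes:
  [0]=0x4a  [1]=0xfc

4a fc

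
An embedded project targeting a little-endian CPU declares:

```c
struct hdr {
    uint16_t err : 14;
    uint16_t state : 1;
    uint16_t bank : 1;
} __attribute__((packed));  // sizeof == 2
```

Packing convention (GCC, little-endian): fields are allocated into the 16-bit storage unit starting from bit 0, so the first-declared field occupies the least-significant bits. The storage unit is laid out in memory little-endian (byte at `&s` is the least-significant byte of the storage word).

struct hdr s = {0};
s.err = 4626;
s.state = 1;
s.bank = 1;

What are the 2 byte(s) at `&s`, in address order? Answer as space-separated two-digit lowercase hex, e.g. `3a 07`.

err:14 = 4626 → 0x1212 << 0 → word 0x1212
state:1 = 1 → 0x1 << 14 → word 0x5212
bank:1 = 1 → 0x1 << 15 → word 0xd212
word = 0xd212 → little-endian bytes:
  [0]=0x12  [1]=0xd2

12 d2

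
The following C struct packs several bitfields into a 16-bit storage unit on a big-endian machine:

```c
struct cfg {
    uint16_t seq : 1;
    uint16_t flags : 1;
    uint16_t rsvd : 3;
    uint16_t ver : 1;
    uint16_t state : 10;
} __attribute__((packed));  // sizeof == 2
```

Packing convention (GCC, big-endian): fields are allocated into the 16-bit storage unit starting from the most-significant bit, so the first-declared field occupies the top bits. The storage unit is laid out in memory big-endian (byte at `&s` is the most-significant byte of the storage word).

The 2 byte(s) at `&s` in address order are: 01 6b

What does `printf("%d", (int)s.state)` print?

363

[0]=0x01 [1]=0x6b (big-endian) → word 0x016b
seq:1 @ bit 15 → (0x016b>>15)&0x1 = 0x0
flags:1 @ bit 14 → (0x016b>>14)&0x1 = 0x0
rsvd:3 @ bit 11 → (0x016b>>11)&0x7 = 0x0
ver:1 @ bit 10 → (0x016b>>10)&0x1 = 0x0
state:10 @ bit 0 → (0x016b>>0)&0x3ff = 0x16b  ←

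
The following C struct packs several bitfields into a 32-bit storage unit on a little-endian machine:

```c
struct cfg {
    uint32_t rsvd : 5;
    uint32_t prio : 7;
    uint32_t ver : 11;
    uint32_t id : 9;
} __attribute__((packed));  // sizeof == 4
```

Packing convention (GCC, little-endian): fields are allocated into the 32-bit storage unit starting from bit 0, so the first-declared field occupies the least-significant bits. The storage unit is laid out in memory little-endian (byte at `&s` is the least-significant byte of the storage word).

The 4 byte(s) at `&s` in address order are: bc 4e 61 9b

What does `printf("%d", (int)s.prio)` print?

[0]=0xbc [1]=0x4e [2]=0x61 [3]=0x9b (little-endian) → word 0x9b614ebc
rsvd:5 @ bit 0 → (0x9b614ebc>>0)&0x1f = 0x1c
prio:7 @ bit 5 → (0x9b614ebc>>5)&0x7f = 0x75  ←
ver:11 @ bit 12 → (0x9b614ebc>>12)&0x7ff = 0x614
id:9 @ bit 23 → (0x9b614ebc>>23)&0x1ff = 0x136

117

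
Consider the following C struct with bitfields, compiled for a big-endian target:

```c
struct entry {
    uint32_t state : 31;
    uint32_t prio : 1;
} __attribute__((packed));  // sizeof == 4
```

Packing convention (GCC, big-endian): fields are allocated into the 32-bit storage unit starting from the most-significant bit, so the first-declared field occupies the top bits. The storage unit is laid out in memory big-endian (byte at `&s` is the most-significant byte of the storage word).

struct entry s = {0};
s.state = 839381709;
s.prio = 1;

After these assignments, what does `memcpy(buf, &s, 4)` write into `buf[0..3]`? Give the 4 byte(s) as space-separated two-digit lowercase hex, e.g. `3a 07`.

64 0f e5 9b

state (31b) val=839381709 bits=0x3207f2cd at bit 1: 0x640fe59a
prio (1b) val=1 bits=0x1 at bit 0: 0x640fe59b
word = 0x640fe59b → big-endian bytes:
  [0]=0x64  [1]=0x0f  [2]=0xe5  [3]=0x9b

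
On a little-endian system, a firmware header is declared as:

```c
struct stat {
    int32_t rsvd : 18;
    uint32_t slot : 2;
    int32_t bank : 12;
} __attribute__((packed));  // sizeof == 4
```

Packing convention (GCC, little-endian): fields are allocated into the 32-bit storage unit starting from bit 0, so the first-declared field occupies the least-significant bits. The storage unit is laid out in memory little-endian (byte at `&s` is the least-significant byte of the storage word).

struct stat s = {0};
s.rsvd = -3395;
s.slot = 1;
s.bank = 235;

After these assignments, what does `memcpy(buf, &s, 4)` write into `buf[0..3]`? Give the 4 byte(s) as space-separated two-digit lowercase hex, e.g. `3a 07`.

bd f2 b7 0e

rsvd (18b) val=-3395 bits=0x3f2bd at bit 0: 0x0003f2bd
slot (2b) val=1 bits=0x1 at bit 18: 0x0007f2bd
bank (12b) val=235 bits=0xeb at bit 20: 0x0eb7f2bd
word = 0x0eb7f2bd → little-endian bytes:
  [0]=0xbd  [1]=0xf2  [2]=0xb7  [3]=0x0e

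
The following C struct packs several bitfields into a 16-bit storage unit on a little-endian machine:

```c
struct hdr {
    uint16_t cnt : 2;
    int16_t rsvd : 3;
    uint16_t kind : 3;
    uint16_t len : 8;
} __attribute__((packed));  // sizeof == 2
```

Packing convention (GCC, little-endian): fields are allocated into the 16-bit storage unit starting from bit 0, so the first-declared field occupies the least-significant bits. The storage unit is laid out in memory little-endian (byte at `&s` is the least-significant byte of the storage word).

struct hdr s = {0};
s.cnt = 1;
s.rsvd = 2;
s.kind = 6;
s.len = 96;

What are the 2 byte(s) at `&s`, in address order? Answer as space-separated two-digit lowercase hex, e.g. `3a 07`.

c9 60

cnt (2b) val=1 bits=0x1 at bit 0: 0x0001
rsvd (3b) val=2 bits=0x2 at bit 2: 0x0009
kind (3b) val=6 bits=0x6 at bit 5: 0x00c9
len (8b) val=96 bits=0x60 at bit 8: 0x60c9
word = 0x60c9 → little-endian bytes:
  [0]=0xc9  [1]=0x60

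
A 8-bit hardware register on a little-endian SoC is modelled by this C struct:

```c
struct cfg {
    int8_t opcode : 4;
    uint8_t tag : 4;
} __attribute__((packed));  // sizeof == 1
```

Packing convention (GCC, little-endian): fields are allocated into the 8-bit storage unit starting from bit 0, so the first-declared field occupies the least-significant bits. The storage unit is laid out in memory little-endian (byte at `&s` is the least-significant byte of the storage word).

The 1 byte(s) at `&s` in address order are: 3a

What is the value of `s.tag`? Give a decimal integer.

3

[0]=0x3a (little-endian) → word 0x3a
opcode:4 @ bit 0 → (0x3a>>0)&0xf = 0xa
tag:4 @ bit 4 → (0x3a>>4)&0xf = 0x3  ←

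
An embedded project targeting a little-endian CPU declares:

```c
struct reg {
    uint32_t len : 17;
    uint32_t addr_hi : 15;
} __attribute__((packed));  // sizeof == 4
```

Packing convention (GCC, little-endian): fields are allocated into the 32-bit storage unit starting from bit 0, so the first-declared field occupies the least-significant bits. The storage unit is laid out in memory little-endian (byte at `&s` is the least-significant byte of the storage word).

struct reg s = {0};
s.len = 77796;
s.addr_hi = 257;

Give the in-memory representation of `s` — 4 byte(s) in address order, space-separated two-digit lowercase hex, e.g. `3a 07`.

e4 2f 03 02

len (17b) val=77796 bits=0x12fe4 at bit 0: 0x00012fe4
addr_hi (15b) val=257 bits=0x101 at bit 17: 0x02032fe4
word = 0x02032fe4 → little-endian bytes:
  [0]=0xe4  [1]=0x2f  [2]=0x03  [3]=0x02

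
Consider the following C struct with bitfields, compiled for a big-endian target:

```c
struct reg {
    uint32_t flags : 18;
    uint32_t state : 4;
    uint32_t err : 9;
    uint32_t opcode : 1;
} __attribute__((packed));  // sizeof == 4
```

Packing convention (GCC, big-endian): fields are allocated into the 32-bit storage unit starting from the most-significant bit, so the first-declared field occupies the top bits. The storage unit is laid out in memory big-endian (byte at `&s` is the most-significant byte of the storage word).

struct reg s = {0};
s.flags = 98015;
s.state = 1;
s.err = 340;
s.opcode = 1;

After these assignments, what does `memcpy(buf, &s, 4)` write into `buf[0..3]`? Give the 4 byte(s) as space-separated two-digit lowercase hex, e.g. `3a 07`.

flags:18 = 98015 → 0x17edf << 14 → word 0x5fb7c000
state:4 = 1 → 0x1 << 10 → word 0x5fb7c400
err:9 = 340 → 0x154 << 1 → word 0x5fb7c6a8
opcode:1 = 1 → 0x1 << 0 → word 0x5fb7c6a9
word = 0x5fb7c6a9 → big-endian bytes:
  [0]=0x5f  [1]=0xb7  [2]=0xc6  [3]=0xa9

5f b7 c6 a9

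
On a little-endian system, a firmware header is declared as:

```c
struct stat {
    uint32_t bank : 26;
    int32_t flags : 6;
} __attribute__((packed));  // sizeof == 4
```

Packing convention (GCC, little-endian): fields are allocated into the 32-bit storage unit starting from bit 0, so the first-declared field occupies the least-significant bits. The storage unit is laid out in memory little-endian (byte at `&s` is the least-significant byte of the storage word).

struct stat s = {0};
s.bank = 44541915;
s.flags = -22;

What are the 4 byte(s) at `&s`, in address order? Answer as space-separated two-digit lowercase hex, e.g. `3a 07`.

db a7 a7 aa

[0+:26] bank=44541915 & 0x3ffffff = 0x2a7a7db; word=0x02a7a7db
[26+:6] flags=-22 & 0x3f = 0x2a; word=0xaaa7a7db
word = 0xaaa7a7db → little-endian bytes:
  [0]=0xdb  [1]=0xa7  [2]=0xa7  [3]=0xaa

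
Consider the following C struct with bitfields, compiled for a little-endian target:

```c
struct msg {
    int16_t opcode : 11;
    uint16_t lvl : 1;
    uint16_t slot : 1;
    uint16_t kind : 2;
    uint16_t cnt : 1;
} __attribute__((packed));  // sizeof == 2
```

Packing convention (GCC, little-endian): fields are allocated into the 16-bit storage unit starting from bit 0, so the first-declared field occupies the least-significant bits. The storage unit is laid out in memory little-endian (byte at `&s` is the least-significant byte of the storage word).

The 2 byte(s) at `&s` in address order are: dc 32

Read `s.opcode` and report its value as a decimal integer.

732

[0]=0xdc [1]=0x32 (little-endian) → word 0x32dc
opcode:11 @ bit 0 → (0x32dc>>0)&0x7ff = 0x2dc  ←
lvl:1 @ bit 11 → (0x32dc>>11)&0x1 = 0x0
slot:1 @ bit 12 → (0x32dc>>12)&0x1 = 0x1
kind:2 @ bit 13 → (0x32dc>>13)&0x3 = 0x1
cnt:1 @ bit 15 → (0x32dc>>15)&0x1 = 0x0
opcode signed 11b, MSB=0: value = 732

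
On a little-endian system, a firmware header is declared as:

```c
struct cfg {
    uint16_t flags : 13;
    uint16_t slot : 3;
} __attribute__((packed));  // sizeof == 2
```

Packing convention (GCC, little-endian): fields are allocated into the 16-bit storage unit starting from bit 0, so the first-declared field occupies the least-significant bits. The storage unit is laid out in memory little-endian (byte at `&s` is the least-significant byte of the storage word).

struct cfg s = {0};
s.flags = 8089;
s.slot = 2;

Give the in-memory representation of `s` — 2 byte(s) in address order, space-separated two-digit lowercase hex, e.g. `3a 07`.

99 5f

flags (13b) val=8089 bits=0x1f99 at bit 0: 0x1f99
slot (3b) val=2 bits=0x2 at bit 13: 0x5f99
word = 0x5f99 → little-endian bytes:
  [0]=0x99  [1]=0x5f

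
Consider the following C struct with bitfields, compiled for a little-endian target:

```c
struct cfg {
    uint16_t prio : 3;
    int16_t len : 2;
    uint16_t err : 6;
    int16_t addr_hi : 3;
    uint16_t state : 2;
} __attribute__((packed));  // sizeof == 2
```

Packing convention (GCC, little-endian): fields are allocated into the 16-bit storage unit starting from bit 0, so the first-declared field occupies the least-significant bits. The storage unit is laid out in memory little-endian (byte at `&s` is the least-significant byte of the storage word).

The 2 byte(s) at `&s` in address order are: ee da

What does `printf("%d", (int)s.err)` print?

[0]=0xee [1]=0xda (little-endian) → word 0xdaee
prio [0+:3] = (word>>0) & 0x7 = 6
len [3+:2] = (word>>3) & 0x3 = 1
err [5+:6] = (word>>5) & 0x3f = 23  ←
addr_hi [11+:3] = (word>>11) & 0x7 = 3
state [14+:2] = (word>>14) & 0x3 = 3

23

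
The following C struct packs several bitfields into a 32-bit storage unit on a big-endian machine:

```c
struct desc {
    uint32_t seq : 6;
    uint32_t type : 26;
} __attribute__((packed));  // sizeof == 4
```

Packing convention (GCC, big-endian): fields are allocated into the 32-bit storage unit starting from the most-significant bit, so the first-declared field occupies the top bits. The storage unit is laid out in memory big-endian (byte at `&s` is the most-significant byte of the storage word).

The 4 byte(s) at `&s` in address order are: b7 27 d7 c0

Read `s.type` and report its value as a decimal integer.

52942784

[0]=0xb7 [1]=0x27 [2]=0xd7 [3]=0xc0 (big-endian) → word 0xb727d7c0
seq [26+:6] = (word>>26) & 0x3f = 45
type [0+:26] = (word>>0) & 0x3ffffff = 52942784  ←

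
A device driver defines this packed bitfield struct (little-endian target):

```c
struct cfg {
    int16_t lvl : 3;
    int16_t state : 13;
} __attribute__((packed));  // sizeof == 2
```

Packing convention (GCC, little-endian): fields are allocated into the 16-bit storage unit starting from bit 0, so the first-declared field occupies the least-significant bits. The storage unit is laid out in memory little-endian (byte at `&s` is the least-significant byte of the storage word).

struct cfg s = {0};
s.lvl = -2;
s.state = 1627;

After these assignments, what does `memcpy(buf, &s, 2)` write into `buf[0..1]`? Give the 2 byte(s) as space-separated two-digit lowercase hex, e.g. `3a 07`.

lvl (3b) val=-2 bits=0x6 at bit 0: 0x0006
state (13b) val=1627 bits=0x65b at bit 3: 0x32de
word = 0x32de → little-endian bytes:
  [0]=0xde  [1]=0x32

de 32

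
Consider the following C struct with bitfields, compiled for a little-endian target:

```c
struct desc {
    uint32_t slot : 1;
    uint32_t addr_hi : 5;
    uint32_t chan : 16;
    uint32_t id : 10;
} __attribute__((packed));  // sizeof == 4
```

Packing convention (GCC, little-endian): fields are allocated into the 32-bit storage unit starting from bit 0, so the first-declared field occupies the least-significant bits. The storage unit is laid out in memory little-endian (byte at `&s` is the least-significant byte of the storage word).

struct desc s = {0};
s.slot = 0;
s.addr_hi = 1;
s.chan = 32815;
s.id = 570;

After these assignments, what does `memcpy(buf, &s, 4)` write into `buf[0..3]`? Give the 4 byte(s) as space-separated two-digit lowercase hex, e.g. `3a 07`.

slot:1 = 0 → 0x0 << 0 → word 0x00000000
addr_hi:5 = 1 → 0x1 << 1 → word 0x00000002
chan:16 = 32815 → 0x802f << 6 → word 0x00200bc2
id:10 = 570 → 0x23a << 22 → word 0x8ea00bc2
word = 0x8ea00bc2 → little-endian bytes:
  [0]=0xc2  [1]=0x0b  [2]=0xa0  [3]=0x8e

c2 0b a0 8e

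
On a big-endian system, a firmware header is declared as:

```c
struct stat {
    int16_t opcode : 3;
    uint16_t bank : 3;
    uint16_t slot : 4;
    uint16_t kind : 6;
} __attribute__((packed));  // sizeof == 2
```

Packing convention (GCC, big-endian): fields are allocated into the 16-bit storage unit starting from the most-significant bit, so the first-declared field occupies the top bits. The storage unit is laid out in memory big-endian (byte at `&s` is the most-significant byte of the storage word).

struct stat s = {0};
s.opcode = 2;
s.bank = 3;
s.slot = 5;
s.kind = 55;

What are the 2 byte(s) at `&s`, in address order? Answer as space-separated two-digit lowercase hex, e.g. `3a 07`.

4d 77

opcode:3 = 2 → 0x2 << 13 → word 0x4000
bank:3 = 3 → 0x3 << 10 → word 0x4c00
slot:4 = 5 → 0x5 << 6 → word 0x4d40
kind:6 = 55 → 0x37 << 0 → word 0x4d77
word = 0x4d77 → big-endian bytes:
  [0]=0x4d  [1]=0x77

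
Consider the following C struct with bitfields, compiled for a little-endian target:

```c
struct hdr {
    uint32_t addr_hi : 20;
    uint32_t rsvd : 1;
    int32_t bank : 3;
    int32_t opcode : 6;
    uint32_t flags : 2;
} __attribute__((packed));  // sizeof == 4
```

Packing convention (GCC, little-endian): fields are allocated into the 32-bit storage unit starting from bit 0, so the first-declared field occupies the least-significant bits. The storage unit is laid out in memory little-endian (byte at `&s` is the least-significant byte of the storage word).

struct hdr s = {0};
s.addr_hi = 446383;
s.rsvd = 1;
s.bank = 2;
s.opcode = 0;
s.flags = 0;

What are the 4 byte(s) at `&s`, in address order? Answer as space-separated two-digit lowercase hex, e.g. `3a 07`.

[0+:20] addr_hi=446383 & 0xfffff = 0x6cfaf; word=0x0006cfaf
[20+:1] rsvd=1 & 0x1 = 0x1; word=0x0016cfaf
[21+:3] bank=2 & 0x7 = 0x2; word=0x0056cfaf
[24+:6] opcode=0 & 0x3f = 0x0; word=0x0056cfaf
[30+:2] flags=0 & 0x3 = 0x0; word=0x0056cfaf
word = 0x0056cfaf → little-endian bytes:
  [0]=0xaf  [1]=0xcf  [2]=0x56  [3]=0x00

af cf 56 00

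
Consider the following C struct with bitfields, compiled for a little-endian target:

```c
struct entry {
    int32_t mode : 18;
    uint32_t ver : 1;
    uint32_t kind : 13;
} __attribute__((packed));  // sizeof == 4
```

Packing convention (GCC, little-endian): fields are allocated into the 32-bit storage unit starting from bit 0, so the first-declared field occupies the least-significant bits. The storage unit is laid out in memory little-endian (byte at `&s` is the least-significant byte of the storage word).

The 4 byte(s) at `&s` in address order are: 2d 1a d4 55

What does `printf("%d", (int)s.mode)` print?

[0]=0x2d [1]=0x1a [2]=0xd4 [3]=0x55 (little-endian) → word 0x55d41a2d
mode:18 @ bit 0 → (0x55d41a2d>>0)&0x3ffff = 0x1a2d  ←
ver:1 @ bit 18 → (0x55d41a2d>>18)&0x1 = 0x1
kind:13 @ bit 19 → (0x55d41a2d>>19)&0x1fff = 0xaba
mode signed 18b, MSB=0: value = 6701

6701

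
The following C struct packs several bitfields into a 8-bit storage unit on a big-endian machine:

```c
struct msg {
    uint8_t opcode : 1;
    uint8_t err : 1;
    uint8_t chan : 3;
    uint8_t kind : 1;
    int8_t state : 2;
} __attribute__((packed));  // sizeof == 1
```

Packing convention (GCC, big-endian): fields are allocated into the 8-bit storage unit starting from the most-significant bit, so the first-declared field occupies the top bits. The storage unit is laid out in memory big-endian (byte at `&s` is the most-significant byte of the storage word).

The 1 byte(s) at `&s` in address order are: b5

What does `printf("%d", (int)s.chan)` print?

6

[0]=0xb5 (big-endian) → word 0xb5
opcode [7+:1] = (word>>7) & 0x1 = 1
err [6+:1] = (word>>6) & 0x1 = 0
chan [3+:3] = (word>>3) & 0x7 = 6  ←
kind [2+:1] = (word>>2) & 0x1 = 1
state [0+:2] = (word>>0) & 0x3 = 1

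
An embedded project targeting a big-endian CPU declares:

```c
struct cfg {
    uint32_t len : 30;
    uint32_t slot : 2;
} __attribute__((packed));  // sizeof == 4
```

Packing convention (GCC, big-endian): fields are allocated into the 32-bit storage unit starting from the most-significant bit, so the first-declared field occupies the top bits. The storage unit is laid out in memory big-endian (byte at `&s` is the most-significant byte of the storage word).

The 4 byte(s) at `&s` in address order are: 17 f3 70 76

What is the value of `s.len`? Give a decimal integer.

[0]=0x17 [1]=0xf3 [2]=0x70 [3]=0x76 (big-endian) → word 0x17f37076
len [2+:30] = (word>>2) & 0x3fffffff = 100457501  ←
slot [0+:2] = (word>>0) & 0x3 = 2

100457501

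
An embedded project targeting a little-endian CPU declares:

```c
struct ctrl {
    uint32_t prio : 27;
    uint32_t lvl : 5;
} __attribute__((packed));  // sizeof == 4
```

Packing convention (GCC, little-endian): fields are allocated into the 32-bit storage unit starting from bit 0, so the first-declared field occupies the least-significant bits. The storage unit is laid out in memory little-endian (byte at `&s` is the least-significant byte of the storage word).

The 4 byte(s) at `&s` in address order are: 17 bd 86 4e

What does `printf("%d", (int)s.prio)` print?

[0]=0x17 [1]=0xbd [2]=0x86 [3]=0x4e (little-endian) → word 0x4e86bd17
prio:27 @ bit 0 → (0x4e86bd17>>0)&0x7ffffff = 0x686bd17  ←
lvl:5 @ bit 27 → (0x4e86bd17>>27)&0x1f = 0x9

109493527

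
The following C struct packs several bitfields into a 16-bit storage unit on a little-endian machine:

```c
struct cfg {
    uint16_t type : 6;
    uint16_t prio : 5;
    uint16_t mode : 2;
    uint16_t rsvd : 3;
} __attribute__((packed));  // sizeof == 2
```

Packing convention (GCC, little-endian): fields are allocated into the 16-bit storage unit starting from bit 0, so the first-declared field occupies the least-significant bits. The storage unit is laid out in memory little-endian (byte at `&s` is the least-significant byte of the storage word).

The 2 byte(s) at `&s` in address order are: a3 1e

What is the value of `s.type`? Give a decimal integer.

35

[0]=0xa3 [1]=0x1e (little-endian) → word 0x1ea3
type [0+:6] = (word>>0) & 0x3f = 35  ←
prio [6+:5] = (word>>6) & 0x1f = 26
mode [11+:2] = (word>>11) & 0x3 = 3
rsvd [13+:3] = (word>>13) & 0x7 = 0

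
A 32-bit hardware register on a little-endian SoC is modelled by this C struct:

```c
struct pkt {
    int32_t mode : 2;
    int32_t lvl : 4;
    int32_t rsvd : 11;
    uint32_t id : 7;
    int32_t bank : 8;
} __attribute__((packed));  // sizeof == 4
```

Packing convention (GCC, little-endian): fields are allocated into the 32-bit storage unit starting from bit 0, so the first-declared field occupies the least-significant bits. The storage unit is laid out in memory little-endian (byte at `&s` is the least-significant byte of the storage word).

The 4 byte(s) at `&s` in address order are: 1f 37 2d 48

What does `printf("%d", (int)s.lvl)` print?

7

[0]=0x1f [1]=0x37 [2]=0x2d [3]=0x48 (little-endian) → word 0x482d371f
mode:2 @ bit 0 → (0x482d371f>>0)&0x3 = 0x3
lvl:4 @ bit 2 → (0x482d371f>>2)&0xf = 0x7  ←
rsvd:11 @ bit 6 → (0x482d371f>>6)&0x7ff = 0x4dc
id:7 @ bit 17 → (0x482d371f>>17)&0x7f = 0x16
bank:8 @ bit 24 → (0x482d371f>>24)&0xff = 0x48
lvl signed 4b, MSB=0: value = 7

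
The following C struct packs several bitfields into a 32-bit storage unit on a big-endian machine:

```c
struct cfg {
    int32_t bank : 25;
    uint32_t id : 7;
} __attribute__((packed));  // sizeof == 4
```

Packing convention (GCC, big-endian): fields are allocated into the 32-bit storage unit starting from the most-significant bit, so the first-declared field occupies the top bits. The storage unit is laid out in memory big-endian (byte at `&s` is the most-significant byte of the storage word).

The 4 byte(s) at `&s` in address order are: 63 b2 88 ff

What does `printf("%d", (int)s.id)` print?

[0]=0x63 [1]=0xb2 [2]=0x88 [3]=0xff (big-endian) → word 0x63b288ff
bank [7+:25] = (word>>7) & 0x1ffffff = 13067537
id [0+:7] = (word>>0) & 0x7f = 127  ←

127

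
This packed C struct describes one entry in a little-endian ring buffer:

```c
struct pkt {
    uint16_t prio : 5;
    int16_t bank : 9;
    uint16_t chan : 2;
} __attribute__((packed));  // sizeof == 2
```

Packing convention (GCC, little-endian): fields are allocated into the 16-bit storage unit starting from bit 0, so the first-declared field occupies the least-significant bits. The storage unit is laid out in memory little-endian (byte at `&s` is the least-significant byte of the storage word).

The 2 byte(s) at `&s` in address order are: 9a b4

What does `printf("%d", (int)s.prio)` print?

26

[0]=0x9a [1]=0xb4 (little-endian) → word 0xb49a
prio [0+:5] = (word>>0) & 0x1f = 26  ←
bank [5+:9] = (word>>5) & 0x1ff = 420
chan [14+:2] = (word>>14) & 0x3 = 2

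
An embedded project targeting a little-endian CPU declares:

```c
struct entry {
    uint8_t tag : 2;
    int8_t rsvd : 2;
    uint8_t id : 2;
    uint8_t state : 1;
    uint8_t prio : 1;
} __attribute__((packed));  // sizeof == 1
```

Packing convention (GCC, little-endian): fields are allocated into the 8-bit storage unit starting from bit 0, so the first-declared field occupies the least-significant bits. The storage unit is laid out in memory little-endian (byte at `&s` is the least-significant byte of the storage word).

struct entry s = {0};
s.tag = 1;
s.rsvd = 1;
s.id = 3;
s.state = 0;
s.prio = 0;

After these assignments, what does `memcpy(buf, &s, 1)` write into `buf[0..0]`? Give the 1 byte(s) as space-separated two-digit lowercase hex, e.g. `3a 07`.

tag (2b) val=1 bits=0x1 at bit 0: 0x01
rsvd (2b) val=1 bits=0x1 at bit 2: 0x05
id (2b) val=3 bits=0x3 at bit 4: 0x35
state (1b) val=0 bits=0x0 at bit 6: 0x35
prio (1b) val=0 bits=0x0 at bit 7: 0x35
word = 0x35 → little-endian bytes:
  [0]=0x35

35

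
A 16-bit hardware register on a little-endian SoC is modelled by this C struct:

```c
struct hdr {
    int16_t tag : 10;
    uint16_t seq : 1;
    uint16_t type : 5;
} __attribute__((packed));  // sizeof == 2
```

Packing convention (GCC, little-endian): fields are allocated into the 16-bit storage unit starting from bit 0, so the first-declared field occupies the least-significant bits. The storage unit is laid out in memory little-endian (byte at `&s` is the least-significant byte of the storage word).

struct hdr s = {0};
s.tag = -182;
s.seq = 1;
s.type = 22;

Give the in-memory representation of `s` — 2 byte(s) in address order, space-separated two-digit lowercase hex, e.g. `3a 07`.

tag:10 = -182 → 0x34a << 0 → word 0x034a
seq:1 = 1 → 0x1 << 10 → word 0x074a
type:5 = 22 → 0x16 << 11 → word 0xb74a
word = 0xb74a → little-endian bytes:
  [0]=0x4a  [1]=0xb7

4a b7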